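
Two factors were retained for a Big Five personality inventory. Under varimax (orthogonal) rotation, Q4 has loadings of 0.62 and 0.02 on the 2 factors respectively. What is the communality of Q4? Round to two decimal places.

h² = 0.62² + 0.02² = 0.3844 + 0.0004 = 0.3848

0.38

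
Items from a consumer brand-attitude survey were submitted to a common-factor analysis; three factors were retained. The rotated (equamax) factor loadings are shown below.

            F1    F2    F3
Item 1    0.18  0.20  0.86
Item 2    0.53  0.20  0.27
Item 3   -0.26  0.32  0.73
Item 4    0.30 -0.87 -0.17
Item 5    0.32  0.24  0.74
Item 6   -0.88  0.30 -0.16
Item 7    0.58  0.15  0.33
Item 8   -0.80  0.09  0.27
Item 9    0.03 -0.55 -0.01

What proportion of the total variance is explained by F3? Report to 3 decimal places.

0.237

SS loadings for F3 = 0.86² + 0.27² + 0.73² + (-0.17)² + 0.74² + (-0.16)² + 0.33² + 0.27² + (-0.01)² = 2.1294
Proportion of variance = 2.1294 / 9 = 0.2366.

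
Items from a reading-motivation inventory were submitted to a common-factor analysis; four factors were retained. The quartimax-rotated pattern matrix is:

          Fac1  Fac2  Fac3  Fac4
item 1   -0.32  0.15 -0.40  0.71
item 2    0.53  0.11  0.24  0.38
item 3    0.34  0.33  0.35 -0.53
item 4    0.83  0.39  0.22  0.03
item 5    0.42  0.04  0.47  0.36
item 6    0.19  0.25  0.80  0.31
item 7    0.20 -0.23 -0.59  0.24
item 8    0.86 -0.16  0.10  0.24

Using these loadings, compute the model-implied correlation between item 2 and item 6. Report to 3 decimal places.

r̂ = Σ λ_i·λ_j across factors = (0.53)(0.19) + (0.11)(0.25) + (0.24)(0.80) + (0.38)(0.31)
  = +0.1007 +0.0275 +0.1920 +0.1178 = 0.4380

0.438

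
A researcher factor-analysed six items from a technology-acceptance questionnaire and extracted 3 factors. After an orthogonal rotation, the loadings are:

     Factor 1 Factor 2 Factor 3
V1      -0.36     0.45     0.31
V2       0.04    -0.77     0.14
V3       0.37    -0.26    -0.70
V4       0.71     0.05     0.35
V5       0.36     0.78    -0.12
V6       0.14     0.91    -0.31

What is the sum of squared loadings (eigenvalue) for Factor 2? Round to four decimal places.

SS loadings for Factor 2 = 0.45² + (-0.77)² + (-0.26)² + 0.05² + 0.78² + 0.91² = 0.2025 + 0.5929 + 0.0676 + 0.0025 + 0.6084 + 0.8281 = 2.3020

2.3020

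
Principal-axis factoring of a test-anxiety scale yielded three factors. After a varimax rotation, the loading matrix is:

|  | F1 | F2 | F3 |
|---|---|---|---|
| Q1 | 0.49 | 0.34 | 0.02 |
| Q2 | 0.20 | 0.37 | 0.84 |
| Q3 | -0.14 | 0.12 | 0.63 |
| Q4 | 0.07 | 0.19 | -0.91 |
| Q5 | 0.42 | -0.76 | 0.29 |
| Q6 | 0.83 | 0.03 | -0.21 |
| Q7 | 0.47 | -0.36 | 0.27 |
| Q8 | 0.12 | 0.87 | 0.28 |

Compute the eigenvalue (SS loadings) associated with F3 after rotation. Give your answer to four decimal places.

2.2105

SS loadings for F3 = 0.02² + 0.84² + 0.63² + (-0.91)² + 0.29² + (-0.21)² + 0.27² + 0.28² = 0.0004 + 0.7056 + 0.3969 + 0.8281 + 0.0841 + 0.0441 + 0.0729 + 0.0784 = 2.2105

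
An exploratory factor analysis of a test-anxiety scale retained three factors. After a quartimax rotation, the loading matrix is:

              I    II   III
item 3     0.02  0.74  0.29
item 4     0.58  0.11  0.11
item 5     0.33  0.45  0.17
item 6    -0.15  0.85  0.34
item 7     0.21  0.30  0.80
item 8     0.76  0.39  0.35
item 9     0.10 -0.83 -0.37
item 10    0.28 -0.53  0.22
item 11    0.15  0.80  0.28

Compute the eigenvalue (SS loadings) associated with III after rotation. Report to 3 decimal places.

SS loadings for III = 0.29² + 0.11² + 0.17² + 0.34² + 0.80² + 0.35² + (-0.37)² + 0.22² + 0.28² = 0.0841 + 0.0121 + 0.0289 + 0.1156 + 0.6400 + 0.1225 + 0.1369 + 0.0484 + 0.0784 = 1.2669

1.267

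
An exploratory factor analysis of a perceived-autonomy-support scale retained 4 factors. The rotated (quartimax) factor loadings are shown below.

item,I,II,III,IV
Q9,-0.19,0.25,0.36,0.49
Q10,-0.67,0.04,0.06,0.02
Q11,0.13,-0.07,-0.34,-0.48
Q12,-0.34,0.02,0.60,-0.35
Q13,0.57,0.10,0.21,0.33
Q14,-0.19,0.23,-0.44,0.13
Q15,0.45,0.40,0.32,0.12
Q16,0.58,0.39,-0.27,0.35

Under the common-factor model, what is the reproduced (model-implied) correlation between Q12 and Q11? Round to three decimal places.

-0.082

r̂ = Σ λ_i·λ_j across factors = (-0.34)(0.13) + (0.02)(-0.07) + (0.60)(-0.34) + (-0.35)(-0.48)
  = -0.0442 -0.0014 -0.2040 +0.1680 = -0.0816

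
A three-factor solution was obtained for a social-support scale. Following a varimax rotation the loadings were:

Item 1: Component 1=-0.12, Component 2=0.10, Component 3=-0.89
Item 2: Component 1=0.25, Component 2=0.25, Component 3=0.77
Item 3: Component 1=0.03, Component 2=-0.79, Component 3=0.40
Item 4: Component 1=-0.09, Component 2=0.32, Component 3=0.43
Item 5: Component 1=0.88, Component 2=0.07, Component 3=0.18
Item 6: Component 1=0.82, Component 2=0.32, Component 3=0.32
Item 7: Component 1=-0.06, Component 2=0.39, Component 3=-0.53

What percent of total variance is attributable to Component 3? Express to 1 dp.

SS loadings for Component 3 = (-0.89)² + 0.77² + 0.40² + 0.43² + 0.18² + 0.32² + (-0.53)² = 2.1456
With 7 standardized items, total variance = 7. Proportion = 2.1456/7 = 0.3065 → 30.65%.

30.7%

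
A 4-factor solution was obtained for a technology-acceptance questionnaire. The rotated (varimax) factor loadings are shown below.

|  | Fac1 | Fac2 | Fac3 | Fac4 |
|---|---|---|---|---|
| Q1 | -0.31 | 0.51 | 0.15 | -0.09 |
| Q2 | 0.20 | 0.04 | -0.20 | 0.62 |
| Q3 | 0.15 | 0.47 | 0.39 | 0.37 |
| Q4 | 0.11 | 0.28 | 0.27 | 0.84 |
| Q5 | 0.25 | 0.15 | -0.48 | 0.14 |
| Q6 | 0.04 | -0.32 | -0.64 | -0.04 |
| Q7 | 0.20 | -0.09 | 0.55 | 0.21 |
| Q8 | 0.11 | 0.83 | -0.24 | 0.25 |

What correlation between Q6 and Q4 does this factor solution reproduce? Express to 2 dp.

-0.29

r̂ = Σ λ_i·λ_j across factors = (0.04)(0.11) + (-0.32)(0.28) + (-0.64)(0.27) + (-0.04)(0.84)
  = +0.0044 -0.0896 -0.1728 -0.0336 = -0.2916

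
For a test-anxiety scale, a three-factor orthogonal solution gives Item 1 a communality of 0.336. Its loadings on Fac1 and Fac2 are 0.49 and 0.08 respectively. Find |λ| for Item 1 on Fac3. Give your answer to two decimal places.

Under orthogonal rotation h² = Σλ², so λ_Fac3² = h² − (0.2465) = 0.336 − 0.2465 = 0.0895.
|λ| = √0.0895 = 0.2992.

0.30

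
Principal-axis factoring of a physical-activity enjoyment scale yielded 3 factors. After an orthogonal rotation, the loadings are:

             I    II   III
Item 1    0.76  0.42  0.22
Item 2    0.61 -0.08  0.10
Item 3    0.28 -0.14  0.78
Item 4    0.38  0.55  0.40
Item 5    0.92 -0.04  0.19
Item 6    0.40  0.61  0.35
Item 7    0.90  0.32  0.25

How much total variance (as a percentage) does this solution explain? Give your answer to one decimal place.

71.7%

SS loadings by factor: 2.9889, 0.9810, 1.0479; total = 5.0178.
Total variance with 7 standardized items is 7, so the solution explains 5.0178/7 = 0.7168 = 71.68%.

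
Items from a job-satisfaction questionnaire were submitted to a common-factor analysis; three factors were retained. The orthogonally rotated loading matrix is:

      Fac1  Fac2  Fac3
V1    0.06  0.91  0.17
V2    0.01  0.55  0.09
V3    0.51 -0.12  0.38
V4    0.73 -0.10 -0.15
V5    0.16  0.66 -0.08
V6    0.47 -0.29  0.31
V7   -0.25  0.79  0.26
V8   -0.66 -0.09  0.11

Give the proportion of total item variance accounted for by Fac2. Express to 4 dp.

0.2884

SS loadings for Fac2 = 0.91² + 0.55² + (-0.12)² + (-0.10)² + 0.66² + (-0.29)² + 0.79² + (-0.09)² = 2.3069
Proportion of variance = 2.3069 / 8 = 0.2884.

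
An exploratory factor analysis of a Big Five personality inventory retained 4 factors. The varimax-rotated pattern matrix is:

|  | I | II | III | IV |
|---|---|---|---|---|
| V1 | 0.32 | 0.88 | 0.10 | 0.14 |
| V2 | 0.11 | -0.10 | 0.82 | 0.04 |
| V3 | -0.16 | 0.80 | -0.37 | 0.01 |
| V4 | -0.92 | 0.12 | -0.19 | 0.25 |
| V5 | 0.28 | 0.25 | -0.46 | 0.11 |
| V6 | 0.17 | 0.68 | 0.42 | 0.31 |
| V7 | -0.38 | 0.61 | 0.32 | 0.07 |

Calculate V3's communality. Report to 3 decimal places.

h² = (-0.16)² + 0.80² + (-0.37)² + 0.01² = 0.0256 + 0.6400 + 0.1369 + 0.0001 = 0.8026

0.803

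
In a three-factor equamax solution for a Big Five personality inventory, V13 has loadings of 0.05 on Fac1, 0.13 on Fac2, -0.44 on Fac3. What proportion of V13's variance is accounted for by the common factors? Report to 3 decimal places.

0.213

h² = 0.05² + 0.13² + (-0.44)² = 0.0025 + 0.0169 + 0.1936 = 0.2130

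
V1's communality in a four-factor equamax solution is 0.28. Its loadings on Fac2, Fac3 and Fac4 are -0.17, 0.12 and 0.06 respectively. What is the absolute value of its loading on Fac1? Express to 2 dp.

Under orthogonal rotation h² = Σλ², so λ_Fac1² = h² − (0.0469) = 0.28 − 0.0469 = 0.2331.
|λ| = √0.2331 = 0.4828.

0.48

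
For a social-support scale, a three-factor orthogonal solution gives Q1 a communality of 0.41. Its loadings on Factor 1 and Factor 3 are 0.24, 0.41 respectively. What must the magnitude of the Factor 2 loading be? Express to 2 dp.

Under orthogonal rotation h² = Σλ², so λ_Factor 2² = h² − (0.2257) = 0.41 − 0.2257 = 0.1843.
|λ| = √0.1843 = 0.4293.

0.43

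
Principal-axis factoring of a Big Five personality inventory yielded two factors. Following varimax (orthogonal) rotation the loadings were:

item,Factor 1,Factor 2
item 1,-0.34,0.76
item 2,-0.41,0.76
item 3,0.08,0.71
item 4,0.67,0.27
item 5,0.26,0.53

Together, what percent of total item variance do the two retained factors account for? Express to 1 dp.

Communalities: 0.6932, 0.7457, 0.5105, 0.5218, 0.3485; Σh² = 2.8197.
Total variance with 5 standardized items is 5, so the solution explains 2.8197/5 = 0.5639 = 56.39%.

56.4%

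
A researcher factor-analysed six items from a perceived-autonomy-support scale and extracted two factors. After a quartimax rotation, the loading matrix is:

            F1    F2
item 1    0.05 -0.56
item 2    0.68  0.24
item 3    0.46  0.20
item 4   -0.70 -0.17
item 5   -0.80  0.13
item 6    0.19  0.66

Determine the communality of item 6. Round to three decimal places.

h² = 0.19² + 0.66² = 0.0361 + 0.4356 = 0.4717

0.472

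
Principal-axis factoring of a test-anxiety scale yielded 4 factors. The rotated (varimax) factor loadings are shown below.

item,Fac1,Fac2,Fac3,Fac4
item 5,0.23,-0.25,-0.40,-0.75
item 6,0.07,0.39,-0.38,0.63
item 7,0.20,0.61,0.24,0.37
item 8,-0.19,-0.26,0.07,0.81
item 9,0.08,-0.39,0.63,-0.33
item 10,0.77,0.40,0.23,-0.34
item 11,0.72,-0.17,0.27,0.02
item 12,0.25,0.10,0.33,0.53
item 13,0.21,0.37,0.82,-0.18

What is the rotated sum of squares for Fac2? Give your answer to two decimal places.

1.14

SS loadings for Fac2 = (-0.25)² + 0.39² + 0.61² + (-0.26)² + (-0.39)² + 0.40² + (-0.17)² + 0.10² + 0.37² = 0.0625 + 0.1521 + 0.3721 + 0.0676 + 0.1521 + 0.1600 + 0.0289 + 0.0100 + 0.1369 = 1.1422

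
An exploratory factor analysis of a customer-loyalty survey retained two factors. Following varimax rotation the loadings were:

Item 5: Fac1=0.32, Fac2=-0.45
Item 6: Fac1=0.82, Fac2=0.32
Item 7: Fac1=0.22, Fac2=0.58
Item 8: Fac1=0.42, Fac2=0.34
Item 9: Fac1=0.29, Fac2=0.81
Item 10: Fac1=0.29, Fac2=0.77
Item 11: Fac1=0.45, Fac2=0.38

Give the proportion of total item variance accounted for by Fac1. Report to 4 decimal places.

SS loadings for Fac1 = 0.32² + 0.82² + 0.22² + 0.42² + 0.29² + 0.29² + 0.45² = 1.3703
Proportion of variance = 1.3703 / 7 = 0.1958.

0.1958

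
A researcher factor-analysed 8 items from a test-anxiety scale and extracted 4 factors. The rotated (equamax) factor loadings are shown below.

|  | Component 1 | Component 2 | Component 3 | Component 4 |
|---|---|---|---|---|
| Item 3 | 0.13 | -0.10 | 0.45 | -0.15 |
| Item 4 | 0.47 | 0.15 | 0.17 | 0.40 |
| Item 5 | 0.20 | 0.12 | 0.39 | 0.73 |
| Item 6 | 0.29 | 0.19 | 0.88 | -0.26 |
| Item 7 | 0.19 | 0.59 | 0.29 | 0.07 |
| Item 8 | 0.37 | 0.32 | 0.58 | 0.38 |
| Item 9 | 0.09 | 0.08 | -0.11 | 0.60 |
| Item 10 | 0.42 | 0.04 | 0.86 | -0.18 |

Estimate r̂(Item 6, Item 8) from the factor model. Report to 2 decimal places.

0.58

r̂ = Σ λ_i·λ_j across factors = (0.29)(0.37) + (0.19)(0.32) + (0.88)(0.58) + (-0.26)(0.38)
  = +0.1073 +0.0608 +0.5104 -0.0988 = 0.5797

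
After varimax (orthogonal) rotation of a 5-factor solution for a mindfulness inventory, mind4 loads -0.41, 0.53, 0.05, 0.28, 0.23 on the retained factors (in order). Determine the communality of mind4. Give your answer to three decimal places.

h² = (-0.41)² + 0.53² + 0.05² + 0.28² + 0.23² = 0.1681 + 0.2809 + 0.0025 + 0.0784 + 0.0529 = 0.5828

0.583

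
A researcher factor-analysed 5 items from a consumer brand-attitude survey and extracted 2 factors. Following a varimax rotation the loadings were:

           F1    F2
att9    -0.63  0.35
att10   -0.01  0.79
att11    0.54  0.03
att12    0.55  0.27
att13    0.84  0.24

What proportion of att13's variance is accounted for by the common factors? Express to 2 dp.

0.76

h² = 0.84² + 0.24² = 0.7056 + 0.0576 = 0.7632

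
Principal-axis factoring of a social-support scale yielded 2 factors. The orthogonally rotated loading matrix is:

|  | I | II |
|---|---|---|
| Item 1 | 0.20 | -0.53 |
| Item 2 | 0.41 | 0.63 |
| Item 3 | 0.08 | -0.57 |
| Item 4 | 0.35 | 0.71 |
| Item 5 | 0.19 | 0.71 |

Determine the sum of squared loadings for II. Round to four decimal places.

SS loadings for II = (-0.53)² + 0.63² + (-0.57)² + 0.71² + 0.71² = 0.2809 + 0.3969 + 0.3249 + 0.5041 + 0.5041 = 2.0109

2.0109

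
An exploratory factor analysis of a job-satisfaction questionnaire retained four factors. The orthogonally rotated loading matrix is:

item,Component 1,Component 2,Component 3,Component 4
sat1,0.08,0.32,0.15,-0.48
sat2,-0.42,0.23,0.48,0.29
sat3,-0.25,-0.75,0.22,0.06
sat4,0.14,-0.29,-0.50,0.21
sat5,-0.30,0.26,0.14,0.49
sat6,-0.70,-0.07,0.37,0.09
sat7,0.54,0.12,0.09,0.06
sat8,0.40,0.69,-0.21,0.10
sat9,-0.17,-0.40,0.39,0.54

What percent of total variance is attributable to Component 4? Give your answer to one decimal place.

SS loadings for Component 4 = (-0.48)² + 0.29² + 0.06² + 0.21² + 0.49² + 0.09² + 0.06² + 0.10² + 0.54² = 0.9156
With 9 standardized items, total variance = 9. Proportion = 0.9156/9 = 0.1017 → 10.17%.

10.2%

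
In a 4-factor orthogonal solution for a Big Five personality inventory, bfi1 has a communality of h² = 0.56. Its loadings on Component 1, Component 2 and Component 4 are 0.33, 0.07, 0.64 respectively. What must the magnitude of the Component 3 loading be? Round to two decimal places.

0.19

Under orthogonal rotation h² = Σλ², so λ_Component 3² = h² − (0.5234) = 0.56 − 0.5234 = 0.0366.
|λ| = √0.0366 = 0.1913.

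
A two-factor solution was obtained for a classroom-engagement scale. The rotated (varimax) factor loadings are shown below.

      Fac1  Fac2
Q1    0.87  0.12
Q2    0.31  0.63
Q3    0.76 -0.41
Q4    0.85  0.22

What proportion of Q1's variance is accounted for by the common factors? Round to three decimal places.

0.771

h² = 0.87² + 0.12² = 0.7569 + 0.0144 = 0.7713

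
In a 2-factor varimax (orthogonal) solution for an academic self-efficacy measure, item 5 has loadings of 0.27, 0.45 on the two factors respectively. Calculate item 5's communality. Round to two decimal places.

0.28

h² = 0.27² + 0.45² = 0.0729 + 0.2025 = 0.2754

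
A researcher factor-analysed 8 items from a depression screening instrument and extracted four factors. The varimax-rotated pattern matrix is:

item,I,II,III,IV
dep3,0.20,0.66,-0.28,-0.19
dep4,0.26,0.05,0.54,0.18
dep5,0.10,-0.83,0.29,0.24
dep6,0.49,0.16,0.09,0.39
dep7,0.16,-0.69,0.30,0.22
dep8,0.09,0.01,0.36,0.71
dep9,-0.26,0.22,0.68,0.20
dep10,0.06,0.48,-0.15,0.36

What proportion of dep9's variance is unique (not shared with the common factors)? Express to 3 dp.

h² = (-0.26)² + 0.22² + 0.68² + 0.20² = 0.0676 + 0.0484 + 0.4624 + 0.0400 = 0.6184
Uniqueness u² = 1 − h² = 1 − 0.6184 = 0.3816

0.382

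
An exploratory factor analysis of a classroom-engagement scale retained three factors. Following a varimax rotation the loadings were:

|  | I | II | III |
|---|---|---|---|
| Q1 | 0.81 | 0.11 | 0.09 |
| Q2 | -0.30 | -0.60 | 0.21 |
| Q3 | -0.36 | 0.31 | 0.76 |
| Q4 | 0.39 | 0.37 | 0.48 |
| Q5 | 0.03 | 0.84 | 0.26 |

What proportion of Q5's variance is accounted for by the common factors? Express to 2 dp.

h² = 0.03² + 0.84² + 0.26² = 0.0009 + 0.7056 + 0.0676 = 0.7741

0.77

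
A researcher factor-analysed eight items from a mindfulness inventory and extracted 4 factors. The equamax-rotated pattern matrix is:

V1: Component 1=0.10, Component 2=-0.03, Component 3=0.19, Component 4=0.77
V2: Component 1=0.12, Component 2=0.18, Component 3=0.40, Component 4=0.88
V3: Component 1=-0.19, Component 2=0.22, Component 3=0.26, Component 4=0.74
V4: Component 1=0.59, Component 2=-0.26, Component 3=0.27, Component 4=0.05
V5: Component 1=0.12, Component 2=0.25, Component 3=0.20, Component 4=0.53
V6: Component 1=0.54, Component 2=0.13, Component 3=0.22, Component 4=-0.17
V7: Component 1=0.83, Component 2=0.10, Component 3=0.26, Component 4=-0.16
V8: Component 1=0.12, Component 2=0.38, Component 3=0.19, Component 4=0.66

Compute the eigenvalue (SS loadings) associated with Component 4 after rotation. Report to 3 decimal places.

2.688

SS loadings for Component 4 = 0.77² + 0.88² + 0.74² + 0.05² + 0.53² + (-0.17)² + (-0.16)² + 0.66² = 0.5929 + 0.7744 + 0.5476 + 0.0025 + 0.2809 + 0.0289 + 0.0256 + 0.4356 = 2.6884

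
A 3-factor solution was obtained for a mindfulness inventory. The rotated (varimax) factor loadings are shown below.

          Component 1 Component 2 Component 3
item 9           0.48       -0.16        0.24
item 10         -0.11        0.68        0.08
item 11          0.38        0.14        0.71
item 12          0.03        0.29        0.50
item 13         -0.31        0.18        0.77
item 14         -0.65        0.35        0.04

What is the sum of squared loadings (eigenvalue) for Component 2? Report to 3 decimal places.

0.747

SS loadings for Component 2 = (-0.16)² + 0.68² + 0.14² + 0.29² + 0.18² + 0.35² = 0.0256 + 0.4624 + 0.0196 + 0.0841 + 0.0324 + 0.1225 = 0.7466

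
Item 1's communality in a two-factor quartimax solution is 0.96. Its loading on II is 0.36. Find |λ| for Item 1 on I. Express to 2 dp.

Under orthogonal rotation h² = Σλ², so λ_I² = h² − (0.1296) = 0.96 − 0.1296 = 0.8304.
|λ| = √0.8304 = 0.9113.

0.91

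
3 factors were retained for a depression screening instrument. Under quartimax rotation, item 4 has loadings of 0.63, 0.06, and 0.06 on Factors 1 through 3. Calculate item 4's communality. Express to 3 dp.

0.404

h² = 0.63² + 0.06² + 0.06² = 0.3969 + 0.0036 + 0.0036 = 0.4041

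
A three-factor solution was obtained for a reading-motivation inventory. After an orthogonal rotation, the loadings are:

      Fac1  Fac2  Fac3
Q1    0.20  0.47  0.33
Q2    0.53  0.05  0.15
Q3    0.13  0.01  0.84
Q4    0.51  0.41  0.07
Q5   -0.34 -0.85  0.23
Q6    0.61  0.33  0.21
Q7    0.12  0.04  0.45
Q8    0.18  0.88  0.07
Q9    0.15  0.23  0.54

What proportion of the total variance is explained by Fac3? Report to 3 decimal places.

SS loadings for Fac3 = 0.33² + 0.15² + 0.84² + 0.07² + 0.23² + 0.21² + 0.45² + 0.07² + 0.54² = 1.4379
Proportion of variance = 1.4379 / 9 = 0.1598.

0.160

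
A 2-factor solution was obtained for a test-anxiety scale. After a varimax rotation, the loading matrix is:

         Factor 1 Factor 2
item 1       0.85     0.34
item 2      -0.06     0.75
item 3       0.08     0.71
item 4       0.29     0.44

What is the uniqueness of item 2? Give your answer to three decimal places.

0.434

h² = (-0.06)² + 0.75² = 0.0036 + 0.5625 = 0.5661
Uniqueness u² = 1 − h² = 1 − 0.5661 = 0.4339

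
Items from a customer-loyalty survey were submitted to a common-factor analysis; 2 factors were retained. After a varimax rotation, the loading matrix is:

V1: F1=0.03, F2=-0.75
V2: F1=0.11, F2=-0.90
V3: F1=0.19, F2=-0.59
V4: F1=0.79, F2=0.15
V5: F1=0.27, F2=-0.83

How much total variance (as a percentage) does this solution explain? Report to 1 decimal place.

63.6%

Communalities: 0.5634, 0.8221, 0.3842, 0.6466, 0.7618; Σh² = 3.1781.
Total variance with 5 standardized items is 5, so the solution explains 3.1781/5 = 0.6356 = 63.56%.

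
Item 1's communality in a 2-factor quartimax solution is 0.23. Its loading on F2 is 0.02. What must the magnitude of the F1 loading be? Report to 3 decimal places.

Under orthogonal rotation h² = Σλ², so λ_F1² = h² − (0.0004) = 0.23 − 0.0004 = 0.2296.
|λ| = √0.2296 = 0.4792.

0.479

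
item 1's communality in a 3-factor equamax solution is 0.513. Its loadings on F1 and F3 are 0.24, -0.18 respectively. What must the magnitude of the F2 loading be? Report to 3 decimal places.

0.650

Under orthogonal rotation h² = Σλ², so λ_F2² = h² − (0.0900) = 0.513 − 0.0900 = 0.4230.
|λ| = √0.4230 = 0.6504.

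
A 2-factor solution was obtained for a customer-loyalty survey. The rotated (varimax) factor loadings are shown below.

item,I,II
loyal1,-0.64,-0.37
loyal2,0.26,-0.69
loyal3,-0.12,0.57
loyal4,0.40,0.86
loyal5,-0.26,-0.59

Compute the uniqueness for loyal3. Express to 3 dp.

0.661

h² = (-0.12)² + 0.57² = 0.0144 + 0.3249 = 0.3393
Uniqueness u² = 1 − h² = 1 − 0.3393 = 0.6607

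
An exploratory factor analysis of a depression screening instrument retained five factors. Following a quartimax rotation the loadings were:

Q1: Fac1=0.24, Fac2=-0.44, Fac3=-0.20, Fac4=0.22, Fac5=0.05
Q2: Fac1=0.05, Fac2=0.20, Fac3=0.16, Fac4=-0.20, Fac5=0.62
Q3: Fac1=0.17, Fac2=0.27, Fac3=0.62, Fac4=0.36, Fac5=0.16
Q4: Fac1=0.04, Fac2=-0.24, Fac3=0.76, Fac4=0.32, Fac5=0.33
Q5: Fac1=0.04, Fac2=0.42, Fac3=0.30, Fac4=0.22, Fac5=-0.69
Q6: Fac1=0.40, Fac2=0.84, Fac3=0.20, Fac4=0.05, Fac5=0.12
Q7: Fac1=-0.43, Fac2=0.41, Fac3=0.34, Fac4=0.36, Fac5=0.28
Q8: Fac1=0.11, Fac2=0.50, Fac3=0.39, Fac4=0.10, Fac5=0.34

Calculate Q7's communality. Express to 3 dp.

0.677

h² = (-0.43)² + 0.41² + 0.34² + 0.36² + 0.28² = 0.1849 + 0.1681 + 0.1156 + 0.1296 + 0.0784 = 0.6766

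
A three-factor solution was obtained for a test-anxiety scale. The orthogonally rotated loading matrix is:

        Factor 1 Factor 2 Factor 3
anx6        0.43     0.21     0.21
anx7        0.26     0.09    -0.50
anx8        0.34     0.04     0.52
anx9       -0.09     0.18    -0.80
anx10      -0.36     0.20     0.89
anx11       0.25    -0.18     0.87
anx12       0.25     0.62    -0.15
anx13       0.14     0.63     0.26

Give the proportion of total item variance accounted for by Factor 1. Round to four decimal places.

0.0813

SS loadings for Factor 1 = 0.43² + 0.26² + 0.34² + (-0.09)² + (-0.36)² + 0.25² + 0.25² + 0.14² = 0.6504
Proportion of variance = 0.6504 / 8 = 0.0813.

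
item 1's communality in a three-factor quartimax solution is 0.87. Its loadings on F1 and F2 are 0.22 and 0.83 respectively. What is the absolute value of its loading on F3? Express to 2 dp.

0.36

Under orthogonal rotation h² = Σλ², so λ_F3² = h² − (0.7373) = 0.87 − 0.7373 = 0.1327.
|λ| = √0.1327 = 0.3643.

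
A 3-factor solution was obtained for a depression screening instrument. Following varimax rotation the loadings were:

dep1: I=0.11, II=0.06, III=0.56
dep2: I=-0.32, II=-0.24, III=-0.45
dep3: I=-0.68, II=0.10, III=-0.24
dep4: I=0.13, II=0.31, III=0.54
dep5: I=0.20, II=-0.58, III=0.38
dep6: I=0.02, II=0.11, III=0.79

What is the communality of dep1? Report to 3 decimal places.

0.329

h² = 0.11² + 0.06² + 0.56² = 0.0121 + 0.0036 + 0.3136 = 0.3293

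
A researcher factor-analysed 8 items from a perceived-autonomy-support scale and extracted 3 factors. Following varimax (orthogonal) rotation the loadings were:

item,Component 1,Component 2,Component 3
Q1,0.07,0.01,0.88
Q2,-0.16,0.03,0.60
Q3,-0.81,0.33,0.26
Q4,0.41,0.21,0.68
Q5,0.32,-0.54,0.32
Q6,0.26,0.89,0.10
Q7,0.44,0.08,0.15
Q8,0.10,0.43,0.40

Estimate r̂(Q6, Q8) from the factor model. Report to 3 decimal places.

0.449

r̂ = Σ λ_i·λ_j across factors = (0.26)(0.10) + (0.89)(0.43) + (0.10)(0.40)
  = +0.0260 +0.3827 +0.0400 = 0.4487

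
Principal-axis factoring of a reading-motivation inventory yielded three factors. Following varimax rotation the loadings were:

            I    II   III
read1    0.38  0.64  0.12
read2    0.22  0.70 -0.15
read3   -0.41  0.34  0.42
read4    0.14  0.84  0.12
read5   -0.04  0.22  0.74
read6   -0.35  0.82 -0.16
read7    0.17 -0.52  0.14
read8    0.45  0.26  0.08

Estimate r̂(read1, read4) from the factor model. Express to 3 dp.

0.605

r̂ = Σ λ_i·λ_j across factors = (0.38)(0.14) + (0.64)(0.84) + (0.12)(0.12)
  = +0.0532 +0.5376 +0.0144 = 0.6052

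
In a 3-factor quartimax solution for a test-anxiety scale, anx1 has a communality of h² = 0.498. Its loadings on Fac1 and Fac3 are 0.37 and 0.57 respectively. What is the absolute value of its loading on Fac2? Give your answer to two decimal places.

Under orthogonal rotation h² = Σλ², so λ_Fac2² = h² − (0.4618) = 0.498 − 0.4618 = 0.0362.
|λ| = √0.0362 = 0.1903.

0.19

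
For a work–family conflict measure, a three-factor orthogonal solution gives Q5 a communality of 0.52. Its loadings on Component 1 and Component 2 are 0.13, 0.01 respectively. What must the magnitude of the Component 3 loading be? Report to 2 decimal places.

Under orthogonal rotation h² = Σλ², so λ_Component 3² = h² − (0.0170) = 0.52 − 0.0170 = 0.5030.
|λ| = √0.5030 = 0.7092.

0.71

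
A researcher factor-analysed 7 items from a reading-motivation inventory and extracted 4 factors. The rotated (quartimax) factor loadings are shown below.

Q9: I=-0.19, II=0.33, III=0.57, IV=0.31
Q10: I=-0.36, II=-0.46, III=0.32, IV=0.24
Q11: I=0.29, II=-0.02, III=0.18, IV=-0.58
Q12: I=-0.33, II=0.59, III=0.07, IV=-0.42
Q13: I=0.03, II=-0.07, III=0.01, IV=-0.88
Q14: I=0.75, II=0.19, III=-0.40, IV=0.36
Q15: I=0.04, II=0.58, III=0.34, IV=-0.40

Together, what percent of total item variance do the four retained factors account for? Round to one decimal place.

Communalities: 0.5660, 0.5012, 0.4533, 0.6383, 0.7803, 0.8882, 0.6136; Σh² = 4.4409.
Total variance with 7 standardized items is 7, so the solution explains 4.4409/7 = 0.6344 = 63.44%.

63.4%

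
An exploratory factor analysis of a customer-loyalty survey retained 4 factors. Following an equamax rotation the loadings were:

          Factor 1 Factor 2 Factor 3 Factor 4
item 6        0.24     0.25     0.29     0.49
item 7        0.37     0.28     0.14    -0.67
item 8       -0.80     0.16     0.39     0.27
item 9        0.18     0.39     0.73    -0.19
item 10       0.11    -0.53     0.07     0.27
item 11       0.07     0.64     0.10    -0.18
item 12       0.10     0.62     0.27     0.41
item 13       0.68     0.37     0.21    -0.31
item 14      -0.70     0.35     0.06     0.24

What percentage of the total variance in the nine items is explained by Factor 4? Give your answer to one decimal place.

13.6%

SS loadings for Factor 4 = 0.49² + (-0.67)² + 0.27² + (-0.19)² + 0.27² + (-0.18)² + 0.41² + (-0.31)² + 0.24² = 1.2251
With 9 standardized items, total variance = 9. Proportion = 1.2251/9 = 0.1361 → 13.61%.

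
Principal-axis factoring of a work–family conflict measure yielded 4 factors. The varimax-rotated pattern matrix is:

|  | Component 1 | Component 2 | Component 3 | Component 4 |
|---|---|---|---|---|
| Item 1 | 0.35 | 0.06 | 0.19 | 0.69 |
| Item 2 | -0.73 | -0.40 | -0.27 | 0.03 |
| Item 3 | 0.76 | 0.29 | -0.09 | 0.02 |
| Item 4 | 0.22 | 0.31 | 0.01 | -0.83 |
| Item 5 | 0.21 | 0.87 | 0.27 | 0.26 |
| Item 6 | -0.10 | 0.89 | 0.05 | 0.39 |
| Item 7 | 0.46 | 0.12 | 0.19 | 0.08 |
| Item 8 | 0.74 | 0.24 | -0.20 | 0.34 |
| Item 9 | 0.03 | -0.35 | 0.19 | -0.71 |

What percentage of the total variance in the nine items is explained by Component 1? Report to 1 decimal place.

SS loadings for Component 1 = 0.35² + (-0.73)² + 0.76² + 0.22² + 0.21² + (-0.10)² + 0.46² + 0.74² + 0.03² = 2.0956
With 9 standardized items, total variance = 9. Proportion = 2.0956/9 = 0.2328 → 23.28%.

23.3%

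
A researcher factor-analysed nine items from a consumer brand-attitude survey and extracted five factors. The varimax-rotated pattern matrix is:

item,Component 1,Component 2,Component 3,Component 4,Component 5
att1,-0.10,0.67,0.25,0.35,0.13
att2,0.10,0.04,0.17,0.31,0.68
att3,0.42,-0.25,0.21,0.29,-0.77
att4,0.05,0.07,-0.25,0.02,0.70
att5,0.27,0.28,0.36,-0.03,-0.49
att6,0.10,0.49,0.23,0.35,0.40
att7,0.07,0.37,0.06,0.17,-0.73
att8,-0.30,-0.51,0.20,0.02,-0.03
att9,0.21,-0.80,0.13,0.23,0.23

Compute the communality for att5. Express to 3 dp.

h² = 0.27² + 0.28² + 0.36² + (-0.03)² + (-0.49)² = 0.0729 + 0.0784 + 0.1296 + 0.0009 + 0.2401 = 0.5219

0.522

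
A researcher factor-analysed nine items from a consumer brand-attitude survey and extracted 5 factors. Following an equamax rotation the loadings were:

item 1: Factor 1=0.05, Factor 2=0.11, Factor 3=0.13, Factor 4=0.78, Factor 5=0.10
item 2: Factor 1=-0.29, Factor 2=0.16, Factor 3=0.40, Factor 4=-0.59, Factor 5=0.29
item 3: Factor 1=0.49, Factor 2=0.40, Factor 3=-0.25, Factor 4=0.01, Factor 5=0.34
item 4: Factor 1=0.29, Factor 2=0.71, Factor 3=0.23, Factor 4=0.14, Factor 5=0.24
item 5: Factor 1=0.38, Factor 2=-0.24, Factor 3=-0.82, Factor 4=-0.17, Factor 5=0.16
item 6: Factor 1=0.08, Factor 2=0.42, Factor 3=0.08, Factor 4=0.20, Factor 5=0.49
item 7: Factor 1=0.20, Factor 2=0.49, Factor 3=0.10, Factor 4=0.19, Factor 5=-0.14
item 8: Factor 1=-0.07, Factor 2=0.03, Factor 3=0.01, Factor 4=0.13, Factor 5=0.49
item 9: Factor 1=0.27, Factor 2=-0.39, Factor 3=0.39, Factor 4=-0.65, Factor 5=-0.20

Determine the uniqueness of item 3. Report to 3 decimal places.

0.422

h² = 0.49² + 0.40² + (-0.25)² + 0.01² + 0.34² = 0.2401 + 0.1600 + 0.0625 + 0.0001 + 0.1156 = 0.5783
Uniqueness u² = 1 − h² = 1 − 0.5783 = 0.4217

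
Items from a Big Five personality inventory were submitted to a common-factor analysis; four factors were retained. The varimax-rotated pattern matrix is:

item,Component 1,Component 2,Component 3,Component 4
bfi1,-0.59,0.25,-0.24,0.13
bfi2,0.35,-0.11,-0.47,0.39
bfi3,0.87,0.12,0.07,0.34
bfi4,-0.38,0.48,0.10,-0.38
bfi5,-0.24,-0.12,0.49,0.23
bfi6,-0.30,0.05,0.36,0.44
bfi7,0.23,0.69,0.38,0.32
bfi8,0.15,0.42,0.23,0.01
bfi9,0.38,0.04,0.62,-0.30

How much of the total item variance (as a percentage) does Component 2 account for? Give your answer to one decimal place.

11.0%

SS loadings for Component 2 = 0.25² + (-0.11)² + 0.12² + 0.48² + (-0.12)² + 0.05² + 0.69² + 0.42² + 0.04² = 0.9904
With 9 standardized items, total variance = 9. Proportion = 0.9904/9 = 0.1100 → 11.00%.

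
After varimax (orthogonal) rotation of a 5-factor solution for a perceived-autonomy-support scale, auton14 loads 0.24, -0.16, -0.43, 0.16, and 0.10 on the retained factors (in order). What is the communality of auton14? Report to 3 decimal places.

h² = 0.24² + (-0.16)² + (-0.43)² + 0.16² + 0.10² = 0.0576 + 0.0256 + 0.1849 + 0.0256 + 0.0100 = 0.3037

0.304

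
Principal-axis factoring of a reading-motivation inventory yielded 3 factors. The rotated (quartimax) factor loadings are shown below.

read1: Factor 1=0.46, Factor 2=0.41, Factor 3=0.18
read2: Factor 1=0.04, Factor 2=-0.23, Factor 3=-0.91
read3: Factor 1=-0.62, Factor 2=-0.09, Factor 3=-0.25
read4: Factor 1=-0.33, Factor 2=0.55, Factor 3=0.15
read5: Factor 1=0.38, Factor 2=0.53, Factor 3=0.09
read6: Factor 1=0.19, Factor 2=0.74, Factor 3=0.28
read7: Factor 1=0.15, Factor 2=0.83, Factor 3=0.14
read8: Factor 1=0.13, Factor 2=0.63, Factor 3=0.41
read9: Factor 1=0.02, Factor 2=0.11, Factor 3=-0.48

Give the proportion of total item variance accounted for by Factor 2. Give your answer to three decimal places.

SS loadings for Factor 2 = 0.41² + (-0.23)² + (-0.09)² + 0.55² + 0.53² + 0.74² + 0.83² + 0.63² + 0.11² = 2.4580
Proportion of variance = 2.4580 / 9 = 0.2731.

0.273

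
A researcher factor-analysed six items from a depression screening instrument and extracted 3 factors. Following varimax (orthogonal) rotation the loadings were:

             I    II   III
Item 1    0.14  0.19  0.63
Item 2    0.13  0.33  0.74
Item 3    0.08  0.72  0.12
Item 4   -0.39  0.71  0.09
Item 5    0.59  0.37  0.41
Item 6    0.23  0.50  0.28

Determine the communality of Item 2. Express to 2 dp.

0.67

h² = 0.13² + 0.33² + 0.74² = 0.0169 + 0.1089 + 0.5476 = 0.6734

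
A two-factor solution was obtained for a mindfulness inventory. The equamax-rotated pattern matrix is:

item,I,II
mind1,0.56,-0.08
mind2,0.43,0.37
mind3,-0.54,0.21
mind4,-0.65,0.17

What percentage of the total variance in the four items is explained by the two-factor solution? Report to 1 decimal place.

SS loadings by factor: 1.2126, 0.2163; total = 1.4289.
Total variance with 4 standardized items is 4, so the solution explains 1.4289/4 = 0.3572 = 35.72%.

35.7%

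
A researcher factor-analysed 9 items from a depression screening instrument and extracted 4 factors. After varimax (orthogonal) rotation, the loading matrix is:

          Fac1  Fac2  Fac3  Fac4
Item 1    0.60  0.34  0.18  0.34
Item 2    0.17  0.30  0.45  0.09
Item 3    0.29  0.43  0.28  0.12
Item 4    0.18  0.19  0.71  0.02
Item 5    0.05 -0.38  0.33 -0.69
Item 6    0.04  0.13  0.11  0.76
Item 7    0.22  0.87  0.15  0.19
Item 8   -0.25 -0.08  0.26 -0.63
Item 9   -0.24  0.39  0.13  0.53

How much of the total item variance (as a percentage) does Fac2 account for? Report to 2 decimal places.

16.70%

SS loadings for Fac2 = 0.34² + 0.30² + 0.43² + 0.19² + (-0.38)² + 0.13² + 0.87² + (-0.08)² + 0.39² = 1.5033
With 9 standardized items, total variance = 9. Proportion = 1.5033/9 = 0.1670 → 16.70%.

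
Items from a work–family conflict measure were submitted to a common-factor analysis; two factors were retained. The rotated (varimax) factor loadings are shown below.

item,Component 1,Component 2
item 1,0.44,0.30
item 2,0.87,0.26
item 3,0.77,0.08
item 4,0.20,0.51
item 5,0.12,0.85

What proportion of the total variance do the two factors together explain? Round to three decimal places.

SS loadings by factor: 1.5978, 1.1466; total = 2.7444.
Total variance with 5 standardized items is 5, so the solution explains 2.7444/5 = 0.5489.

0.549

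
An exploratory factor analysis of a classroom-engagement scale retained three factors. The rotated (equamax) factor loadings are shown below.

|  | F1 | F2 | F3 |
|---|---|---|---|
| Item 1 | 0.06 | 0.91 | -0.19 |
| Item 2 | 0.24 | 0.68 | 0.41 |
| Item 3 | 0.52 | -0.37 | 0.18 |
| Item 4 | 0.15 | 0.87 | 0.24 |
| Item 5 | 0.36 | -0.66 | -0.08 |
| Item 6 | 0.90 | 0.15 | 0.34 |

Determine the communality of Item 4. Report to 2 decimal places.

h² = 0.15² + 0.87² + 0.24² = 0.0225 + 0.7569 + 0.0576 = 0.8370

0.84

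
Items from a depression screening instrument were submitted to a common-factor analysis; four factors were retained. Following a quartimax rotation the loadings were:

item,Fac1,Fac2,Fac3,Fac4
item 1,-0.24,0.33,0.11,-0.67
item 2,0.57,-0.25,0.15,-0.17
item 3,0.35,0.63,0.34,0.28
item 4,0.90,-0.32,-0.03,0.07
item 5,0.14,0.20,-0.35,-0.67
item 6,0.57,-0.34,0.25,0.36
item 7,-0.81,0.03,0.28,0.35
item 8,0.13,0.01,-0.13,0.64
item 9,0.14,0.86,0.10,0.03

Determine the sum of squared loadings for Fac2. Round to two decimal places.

SS loadings for Fac2 = 0.33² + (-0.25)² + 0.63² + (-0.32)² + 0.20² + (-0.34)² + 0.03² + 0.01² + 0.86² = 0.1089 + 0.0625 + 0.3969 + 0.1024 + 0.0400 + 0.1156 + 0.0009 + 0.0001 + 0.7396 = 1.5669

1.57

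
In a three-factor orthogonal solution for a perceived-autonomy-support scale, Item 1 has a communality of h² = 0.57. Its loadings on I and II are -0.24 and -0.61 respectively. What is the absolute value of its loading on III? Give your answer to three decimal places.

0.375

Under orthogonal rotation h² = Σλ², so λ_III² = h² − (0.4297) = 0.57 − 0.4297 = 0.1403.
|λ| = √0.1403 = 0.3746.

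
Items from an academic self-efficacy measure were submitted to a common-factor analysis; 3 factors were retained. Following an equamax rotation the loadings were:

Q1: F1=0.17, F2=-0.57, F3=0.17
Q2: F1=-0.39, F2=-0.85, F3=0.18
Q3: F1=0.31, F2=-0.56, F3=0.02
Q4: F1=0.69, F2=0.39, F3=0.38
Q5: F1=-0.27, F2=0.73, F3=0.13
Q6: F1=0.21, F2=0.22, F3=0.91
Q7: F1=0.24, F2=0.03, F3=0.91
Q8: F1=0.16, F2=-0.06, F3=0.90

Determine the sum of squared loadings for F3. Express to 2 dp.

2.69

SS loadings for F3 = 0.17² + 0.18² + 0.02² + 0.38² + 0.13² + 0.91² + 0.91² + 0.90² = 0.0289 + 0.0324 + 0.0004 + 0.1444 + 0.0169 + 0.8281 + 0.8281 + 0.8100 = 2.6892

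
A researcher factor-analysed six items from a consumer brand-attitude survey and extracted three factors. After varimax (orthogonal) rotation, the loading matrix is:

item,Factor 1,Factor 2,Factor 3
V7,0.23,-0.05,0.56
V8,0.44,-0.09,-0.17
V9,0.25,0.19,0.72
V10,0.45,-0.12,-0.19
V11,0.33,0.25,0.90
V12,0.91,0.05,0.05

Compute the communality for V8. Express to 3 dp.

0.231

h² = 0.44² + (-0.09)² + (-0.17)² = 0.1936 + 0.0081 + 0.0289 = 0.2306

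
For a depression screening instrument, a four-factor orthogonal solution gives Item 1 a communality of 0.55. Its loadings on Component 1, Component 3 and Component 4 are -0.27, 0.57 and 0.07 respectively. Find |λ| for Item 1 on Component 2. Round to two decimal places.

0.38

Under orthogonal rotation h² = Σλ², so λ_Component 2² = h² − (0.4027) = 0.55 − 0.4027 = 0.1473.
|λ| = √0.1473 = 0.3838.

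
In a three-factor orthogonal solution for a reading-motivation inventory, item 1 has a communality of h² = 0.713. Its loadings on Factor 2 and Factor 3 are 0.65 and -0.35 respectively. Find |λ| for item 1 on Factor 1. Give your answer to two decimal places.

Under orthogonal rotation h² = Σλ², so λ_Factor 1² = h² − (0.5450) = 0.713 − 0.5450 = 0.1680.
|λ| = √0.1680 = 0.4099.

0.41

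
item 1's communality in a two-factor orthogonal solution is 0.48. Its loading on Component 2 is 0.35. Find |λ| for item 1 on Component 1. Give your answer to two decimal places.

Under orthogonal rotation h² = Σλ², so λ_Component 1² = h² − (0.1225) = 0.48 − 0.1225 = 0.3575.
|λ| = √0.3575 = 0.5979.

0.60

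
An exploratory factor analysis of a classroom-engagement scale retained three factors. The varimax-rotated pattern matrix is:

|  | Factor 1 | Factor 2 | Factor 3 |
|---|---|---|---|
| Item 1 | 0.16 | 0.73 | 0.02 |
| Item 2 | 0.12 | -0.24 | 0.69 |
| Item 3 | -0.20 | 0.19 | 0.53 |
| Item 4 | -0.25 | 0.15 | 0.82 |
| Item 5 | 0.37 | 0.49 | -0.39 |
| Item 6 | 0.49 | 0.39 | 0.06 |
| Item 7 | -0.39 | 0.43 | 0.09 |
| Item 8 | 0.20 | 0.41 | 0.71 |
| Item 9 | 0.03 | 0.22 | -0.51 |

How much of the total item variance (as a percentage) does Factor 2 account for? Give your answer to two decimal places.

16.03%

SS loadings for Factor 2 = 0.73² + (-0.24)² + 0.19² + 0.15² + 0.49² + 0.39² + 0.43² + 0.41² + 0.22² = 1.4427
With 9 standardized items, total variance = 9. Proportion = 1.4427/9 = 0.1603 → 16.03%.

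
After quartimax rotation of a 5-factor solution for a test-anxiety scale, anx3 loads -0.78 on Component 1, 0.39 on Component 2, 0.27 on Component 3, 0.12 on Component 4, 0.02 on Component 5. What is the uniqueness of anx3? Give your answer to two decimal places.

0.15

h² = (-0.78)² + 0.39² + 0.27² + 0.12² + 0.02² = 0.6084 + 0.1521 + 0.0729 + 0.0144 + 0.0004 = 0.8482
Uniqueness u² = 1 − h² = 1 − 0.8482 = 0.1518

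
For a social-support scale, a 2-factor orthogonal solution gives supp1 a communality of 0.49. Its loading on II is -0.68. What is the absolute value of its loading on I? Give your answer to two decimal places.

Under orthogonal rotation h² = Σλ², so λ_I² = h² − (0.4624) = 0.49 − 0.4624 = 0.0276.
|λ| = √0.0276 = 0.1661.

0.17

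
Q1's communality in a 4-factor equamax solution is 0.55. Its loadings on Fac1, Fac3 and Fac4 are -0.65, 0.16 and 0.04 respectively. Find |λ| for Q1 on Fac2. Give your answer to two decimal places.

0.32

Under orthogonal rotation h² = Σλ², so λ_Fac2² = h² − (0.4497) = 0.55 − 0.4497 = 0.1003.
|λ| = √0.1003 = 0.3167.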